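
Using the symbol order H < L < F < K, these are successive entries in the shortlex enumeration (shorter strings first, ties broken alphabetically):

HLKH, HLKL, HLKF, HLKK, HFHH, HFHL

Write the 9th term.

Stepping forward 3 times from HFHL: HFHL → HFHF → HFHK, then the target.

HFLH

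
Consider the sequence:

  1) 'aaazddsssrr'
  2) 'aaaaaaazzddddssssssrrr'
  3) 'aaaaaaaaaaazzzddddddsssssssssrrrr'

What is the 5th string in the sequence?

The n-th term is 4n-1 a's then n z's then 2n d's then 3n s's then n+1 r's (n = 1, 2, …).
Setting n = 5 gives 19, 5, 10, 15, 6 characters in each block.

aaaaaaaaaaaaaaaaaaazzzzzddddddddddsssssssssssssssrrrrrr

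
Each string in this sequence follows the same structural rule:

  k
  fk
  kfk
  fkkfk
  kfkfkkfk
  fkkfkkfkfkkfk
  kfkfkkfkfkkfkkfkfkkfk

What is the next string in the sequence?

This is a Fibonacci-style word recurrence s(k) = s(k−2)·s(k−1): e.g. k·fk = kfk.
The next term joins fkkfkkfkfkkfk and kfkfkkfkfkkfkkfkfkkfk.

fkkfkkfkfkkfkkfkfkkfkfkkfkkfkfkkfk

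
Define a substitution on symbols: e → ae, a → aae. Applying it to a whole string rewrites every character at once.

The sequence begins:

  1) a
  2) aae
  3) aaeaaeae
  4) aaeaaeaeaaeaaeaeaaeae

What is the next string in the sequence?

aaeaaeaeaaeaaeaeaaeaeaaeaaeaeaaeaaeaeaaeaeaaeaaeaeaaeae

Applying the rule to each of the 21 symbols of aaeaaeaeaaeaaeaeaaeae gives the pieces aae aae ae aae aae ae aae ae aae aae ae aae aae ae aae ae aae aae ae aae ae, which concatenate to the answer.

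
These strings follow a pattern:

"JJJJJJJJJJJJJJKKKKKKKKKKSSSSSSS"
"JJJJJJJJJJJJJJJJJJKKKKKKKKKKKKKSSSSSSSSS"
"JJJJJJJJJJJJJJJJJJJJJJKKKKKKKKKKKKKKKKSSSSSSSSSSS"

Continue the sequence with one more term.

Reading off run lengths: J runs 14, 18, 22; K runs 10, 13, 16; S runs 7, 9, 11 — each is linear in n, where the shown terms are n = 3, 4, 5.
For the next term, n = 6, so the run lengths are 26, 19, 13.

JJJJJJJJJJJJJJJJJJJJJJJJJJKKKKKKKKKKKKKKKKKKKSSSSSSSSSSSSS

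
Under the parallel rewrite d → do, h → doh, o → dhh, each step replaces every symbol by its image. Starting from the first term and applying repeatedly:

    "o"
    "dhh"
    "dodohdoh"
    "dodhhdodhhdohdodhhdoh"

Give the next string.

Rewriting the 21 symbols of dodhhdodhhdohdodhhdoh one by one yields do dhh do doh doh do dhh do doh doh do dhh doh do dhh do doh doh do dhh doh; concatenated:

dodhhdodohdohdodhhdodohdohdodhhdohdodhhdodohdohdodhhdoh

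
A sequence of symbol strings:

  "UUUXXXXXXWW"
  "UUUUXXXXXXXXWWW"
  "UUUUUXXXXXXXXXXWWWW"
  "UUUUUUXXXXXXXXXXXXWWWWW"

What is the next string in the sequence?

UUUUUUUXXXXXXXXXXXXXXWWWWWW

Reading off run lengths: U runs 3, 4, 5, 6; X runs 6, 8, 10, 12; W runs 2, 3, 4, 5 — each is linear in n, where the shown terms are n = 3, 4, 5, 6.
For the next term, n = 7, so the run lengths are 7, 14, 6.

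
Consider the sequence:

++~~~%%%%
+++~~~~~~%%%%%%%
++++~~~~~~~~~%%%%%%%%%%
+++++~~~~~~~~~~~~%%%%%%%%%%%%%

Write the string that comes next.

Each string has the form +^{n+1} ~^{3n} %^{3n+1} (n = 1, 2, …).
For the next term, n = 5, so the run lengths are 6, 15, 16.

++++++~~~~~~~~~~~~~~~%%%%%%%%%%%%%%%%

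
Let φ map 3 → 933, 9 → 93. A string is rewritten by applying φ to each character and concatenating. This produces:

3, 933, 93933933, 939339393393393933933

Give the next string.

9393393933933939339393393393933933939339393393393933933

Replace each of the 21 characters of 939339393393393933933 in place — 93 933 93 933 933 93 933 93 933 933 93 933 933 93 933 93 933 933 93 933 933 — and concatenate.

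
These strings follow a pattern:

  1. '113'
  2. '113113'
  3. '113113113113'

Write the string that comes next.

Every step duplicates the string.
Doubling 113113113113:

113113113113113113113113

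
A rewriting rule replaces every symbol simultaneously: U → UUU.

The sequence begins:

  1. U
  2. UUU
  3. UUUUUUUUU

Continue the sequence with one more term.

Rewriting each symbol of UUUUUUUUU: U→UUU, U→UUU, U→UUU, U→UUU, U→UUU, U→UUU, U→UUU, U→UUU, U→UUU, which concatenates to UUU UUU UUU UUU UUU UUU UUU UUU UUU.

UUUUUUUUUUUUUUUUUUUUUUUUUUU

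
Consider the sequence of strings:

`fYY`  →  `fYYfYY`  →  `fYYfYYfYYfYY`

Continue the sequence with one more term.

fYYfYYfYYfYYfYYfYYfYYfYY

s(k+1) = s(k)·s(k) — each term doubles the last.
One more doubling of fYYfYYfYYfYY gives the answer.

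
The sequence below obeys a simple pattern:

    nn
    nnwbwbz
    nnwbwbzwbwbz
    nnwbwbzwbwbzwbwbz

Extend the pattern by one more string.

Each term is the previous one with wbwbz appended.
One more step from nnwbwbzwbwbzwbwbz gives the answer.

nnwbwbzwbwbzwbwbzwbwbz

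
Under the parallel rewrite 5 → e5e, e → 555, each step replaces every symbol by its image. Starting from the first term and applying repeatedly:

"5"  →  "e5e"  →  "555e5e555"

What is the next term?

Rewriting each symbol of 555e5e555: 5→e5e, 5→e5e, 5→e5e, e→555, 5→e5e, e→555, 5→e5e, 5→e5e, 5→e5e, which concatenates to e5e e5e e5e 555 e5e 555 e5e e5e e5e.

e5ee5ee5e555e5e555e5ee5ee5e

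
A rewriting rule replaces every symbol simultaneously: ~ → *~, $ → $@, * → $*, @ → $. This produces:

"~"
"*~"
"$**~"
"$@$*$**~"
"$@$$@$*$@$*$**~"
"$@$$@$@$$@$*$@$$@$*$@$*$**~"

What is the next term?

Rewriting the 27 symbols of $@$$@$@$$@$*$@$$@$*$@$*$**~ one by one yields $@ $ $@ $@ $ $@ $ $@ $@ $ $@ $* $@ $ $@ $@ $ $@ $* $@ $ $@ $* $@ $* $* *~; concatenated:

$@$$@$@$$@$$@$@$$@$*$@$$@$@$$@$*$@$$@$*$@$*$**~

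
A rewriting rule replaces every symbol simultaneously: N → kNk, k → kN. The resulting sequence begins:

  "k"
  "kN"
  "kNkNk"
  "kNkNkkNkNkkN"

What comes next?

Expanding kNkNkkNkNkkN: k→kN, N→kNk, k→kN, N→kNk, k→kN, k→kN, N→kNk, k→kN, N→kNk, k→kN, k→kN, N→kNk. Concatenated: kN kNk kN kNk kN kN kNk kN kNk kN kN kNk.

kNkNkkNkNkkNkNkNkkNkNkkNkNkNk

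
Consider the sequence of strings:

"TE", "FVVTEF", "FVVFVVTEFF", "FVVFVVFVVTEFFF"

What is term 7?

Each term wraps the previous one in FVV on the left and F on the right.
From FVVFVVFVVTEFFF, 3 further steps: FVVFVVFVVTEFFF → FVVFVVFVVFVVTEFFFF → FVVFVVFVVFVVFVVTEFFFFF → (answer).

FVVFVVFVVFVVFVVFVVTEFFFFFF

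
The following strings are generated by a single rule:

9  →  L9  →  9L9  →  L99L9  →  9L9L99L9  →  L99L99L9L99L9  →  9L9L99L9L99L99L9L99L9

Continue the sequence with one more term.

L99L99L9L99L99L9L99L9L99L99L9L99L9

From term 3 onward, concatenate the second-to-last term with the last: 9·L9 = 9L9, L9·9L9 = L99L9, …
Continuing: L99L99L9L99L9 · 9L9L99L9L99L99L9L99L9 gives term 8.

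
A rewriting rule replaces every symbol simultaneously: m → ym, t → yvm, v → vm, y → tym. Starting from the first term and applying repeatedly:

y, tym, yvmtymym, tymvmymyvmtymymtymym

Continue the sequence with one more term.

yvmtymymvmymtymymtymvmymyvmtymymtymymyvmtymymtymym

Replace each of the 20 characters of tymvmymyvmtymymtymym in place — yvm tym ym vm ym tym ym tym vm ym yvm tym ym tym ym yvm tym ym tym ym — and concatenate.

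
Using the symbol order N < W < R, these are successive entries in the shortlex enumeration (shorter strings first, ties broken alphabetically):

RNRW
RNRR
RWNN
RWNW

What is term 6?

Continuing the enumeration 2 steps past RWNW: RWNW → RWNR → (answer).

RWWN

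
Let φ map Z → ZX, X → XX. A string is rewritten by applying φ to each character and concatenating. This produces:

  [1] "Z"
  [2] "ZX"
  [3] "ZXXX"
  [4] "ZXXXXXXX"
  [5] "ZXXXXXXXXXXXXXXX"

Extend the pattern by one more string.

ZXXXXXXXXXXXXXXXXXXXXXXXXXXXXXXX

φ(ZXXXXXXXXXXXXXXX) expands symbol-by-symbol to ZX XX XX XX XX XX XX XX XX XX XX XX XX XX XX XX; joining the 16 pieces gives the next term.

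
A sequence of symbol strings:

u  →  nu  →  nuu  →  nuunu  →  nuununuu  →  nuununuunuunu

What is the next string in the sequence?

From term 3 onward, concatenate the last term with the second-to-last: nu·u = nuu, nuu·nu = nuunu, …
Continuing: nuununuunuunu · nuununuu gives term 7.

nuununuunuununuununuu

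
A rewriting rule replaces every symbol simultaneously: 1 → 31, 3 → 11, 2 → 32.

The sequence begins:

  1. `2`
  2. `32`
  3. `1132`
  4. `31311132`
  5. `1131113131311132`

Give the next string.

Applying the rule to each of the 16 symbols of 1131113131311132 gives the pieces 31 31 11 31 31 31 11 31 11 31 11 31 31 31 11 32, which concatenate to the answer.

31311131313111311131113131311132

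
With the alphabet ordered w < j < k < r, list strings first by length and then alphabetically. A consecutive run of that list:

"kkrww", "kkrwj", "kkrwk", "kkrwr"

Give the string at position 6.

kkrjj

Stepping forward 2 times from kkrwr: kkrwr → kkrjw, then the target.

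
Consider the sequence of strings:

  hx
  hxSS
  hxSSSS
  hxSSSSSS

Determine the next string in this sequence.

hxSSSSSSSS

The strings grow by a fixed suffix SS each time.
One more step from hxSSSSSS gives the answer.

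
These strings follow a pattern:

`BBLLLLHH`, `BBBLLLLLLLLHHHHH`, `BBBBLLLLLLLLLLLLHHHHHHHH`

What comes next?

BBBBBLLLLLLLLLLLLLLLLHHHHHHHHHHH

Reading off run lengths: B runs 2, 3, 4; L runs 4, 8, 12; H runs 2, 5, 8 — each is linear in n (n = 1, 2, …).
At n = 4 the blocks have lengths 5, 16, 11.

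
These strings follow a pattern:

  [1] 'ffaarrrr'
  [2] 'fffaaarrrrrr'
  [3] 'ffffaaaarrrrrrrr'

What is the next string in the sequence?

fffffaaaaarrrrrrrrrr

Reading off run lengths: f runs 2, 3, 4; a runs 2, 3, 4; r runs 4, 6, 8 — each is linear in n, where the shown terms are n = 2, 3, 4.
For the next term, n = 5, so the run lengths are 5, 5, 10.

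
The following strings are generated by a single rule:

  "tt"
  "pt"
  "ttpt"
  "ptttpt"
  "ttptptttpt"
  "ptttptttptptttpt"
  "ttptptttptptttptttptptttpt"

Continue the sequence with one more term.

This is a Fibonacci-style word recurrence s(k) = s(k−2)·s(k−1): e.g. tt·pt = ttpt.
The next term joins ptttptttptptttpt and ttptptttptptttptttptptttpt.

ptttptttptptttptttptptttptptttptttptptttpt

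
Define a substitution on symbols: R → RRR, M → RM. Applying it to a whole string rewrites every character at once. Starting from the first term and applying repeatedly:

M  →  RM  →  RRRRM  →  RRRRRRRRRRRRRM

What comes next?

RRRRRRRRRRRRRRRRRRRRRRRRRRRRRRRRRRRRRRRRM

Replace each of the 14 characters of RRRRRRRRRRRRRM in place — RRR RRR RRR RRR RRR RRR RRR RRR RRR RRR RRR RRR RRR RM — and concatenate.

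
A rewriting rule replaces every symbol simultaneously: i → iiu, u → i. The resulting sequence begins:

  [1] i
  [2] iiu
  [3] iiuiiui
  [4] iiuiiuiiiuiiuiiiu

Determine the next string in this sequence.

iiuiiuiiiuiiuiiiuiiuiiuiiiuiiuiiiuiiuiiui

φ(iiuiiuiiiuiiuiiiu) expands symbol-by-symbol to iiu iiu i iiu iiu i iiu iiu iiu i iiu iiu i iiu iiu iiu i; joining the 17 pieces gives the next term.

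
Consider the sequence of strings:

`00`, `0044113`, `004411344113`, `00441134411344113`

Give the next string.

Each term is the previous one with 44113 appended.
Applying this once more to 00441134411344113:

0044113441134411344113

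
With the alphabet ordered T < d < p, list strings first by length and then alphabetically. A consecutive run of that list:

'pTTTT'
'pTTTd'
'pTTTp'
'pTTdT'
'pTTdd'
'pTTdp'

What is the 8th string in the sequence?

Advancing 2 positions from pTTdp through pTTdp → pTTpT reaches term 8.

pTTpd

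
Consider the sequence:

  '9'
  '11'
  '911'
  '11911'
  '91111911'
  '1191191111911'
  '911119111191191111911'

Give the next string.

1191191111911911119111191191111911

Each term (from the third on) is the two preceding terms concatenated in order: term 3 = 9·11 = 911.
Continuing: 1191191111911 · 911119111191191111911 gives term 8.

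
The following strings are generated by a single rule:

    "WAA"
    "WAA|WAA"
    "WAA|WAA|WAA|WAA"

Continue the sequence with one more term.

s(k+1) = s(k)·|·s(k) — each term doubles the last with '|' between the halves.
So the next term is two copies of WAA|WAA|WAA|WAA with '|' between the halves.

WAA|WAA|WAA|WAA|WAA|WAA|WAA|WAA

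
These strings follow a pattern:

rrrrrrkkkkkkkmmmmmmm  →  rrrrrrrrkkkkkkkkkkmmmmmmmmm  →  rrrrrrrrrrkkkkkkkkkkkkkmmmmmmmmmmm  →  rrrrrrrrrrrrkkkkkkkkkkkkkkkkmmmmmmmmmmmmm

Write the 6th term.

Each string has the form r^{2n+2} k^{3n+1} m^{2n+3}, where the shown terms are n = 2, 3, 4, 5.
For term 6, n = 7, so the run lengths are 16, 22, 17.

rrrrrrrrrrrrrrrrkkkkkkkkkkkkkkkkkkkkkkmmmmmmmmmmmmmmmmm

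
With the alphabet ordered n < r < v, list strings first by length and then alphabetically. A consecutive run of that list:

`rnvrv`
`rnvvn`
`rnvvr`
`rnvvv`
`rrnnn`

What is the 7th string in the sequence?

rrnnv

Advancing 2 positions from rrnnn through rrnnn → rrnnr reaches term 7.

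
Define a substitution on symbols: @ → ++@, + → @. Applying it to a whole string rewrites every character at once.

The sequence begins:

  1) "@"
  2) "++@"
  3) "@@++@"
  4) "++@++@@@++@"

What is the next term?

@@++@@@++@++@++@@@++@

Expanding ++@++@@@++@: +→@, +→@, @→++@, +→@, +→@, @→++@, @→++@, @→++@, +→@, +→@, @→++@. Concatenated: @ @ ++@ @ @ ++@ ++@ ++@ @ @ ++@.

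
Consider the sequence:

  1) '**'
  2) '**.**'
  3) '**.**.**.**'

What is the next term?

**.**.**.**.**.**.**.**

Every step duplicates the string with '.' between the halves.
So the next term is two copies of **.**.**.** with '.' between the halves.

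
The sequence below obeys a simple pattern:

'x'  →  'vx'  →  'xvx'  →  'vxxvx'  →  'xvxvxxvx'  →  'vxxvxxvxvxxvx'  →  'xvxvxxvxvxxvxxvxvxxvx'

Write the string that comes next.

vxxvxxvxvxxvxxvxvxxvxvxxvxxvxvxxvx

From term 3 onward, concatenate the second-to-last term with the last: x·vx = xvx, vx·xvx = vxxvx, …
The next term joins vxxvxxvxvxxvx and xvxvxxvxvxxvxxvxvxxvx.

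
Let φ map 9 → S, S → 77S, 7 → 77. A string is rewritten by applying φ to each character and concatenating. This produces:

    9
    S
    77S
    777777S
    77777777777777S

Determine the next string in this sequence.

Applying the rule to each of the 15 symbols of 77777777777777S gives the pieces 77 77 77 77 77 77 77 77 77 77 77 77 77 77 77S, which concatenate to the answer.

777777777777777777777777777777S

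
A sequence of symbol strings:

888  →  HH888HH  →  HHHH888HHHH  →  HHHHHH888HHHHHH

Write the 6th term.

Every step adds HH to the front and HH to the end of the previous string.
From HHHHHH888HHHHHH, 2 further steps: HHHHHH888HHHHHH → HHHHHHHH888HHHHHHHH → (answer).

HHHHHHHHHH888HHHHHHHHHH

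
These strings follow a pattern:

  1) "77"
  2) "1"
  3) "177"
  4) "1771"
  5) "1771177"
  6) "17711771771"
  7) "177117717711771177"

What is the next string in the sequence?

17711771771177117717711771771

This is a Fibonacci-style word recurrence s(k) = s(k−1)·s(k−2): e.g. 1·77 = 177.
So term 8 is 177117717711771177·17711771771.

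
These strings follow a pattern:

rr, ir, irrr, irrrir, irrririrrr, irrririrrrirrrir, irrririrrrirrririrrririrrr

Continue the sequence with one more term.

irrririrrrirrririrrririrrrirrririrrrirrrir

Each term (from the third on) is the previous term followed by the one before it: term 3 = ir·rr = irrr.
So term 8 is irrririrrrirrririrrririrrr·irrririrrrirrrir.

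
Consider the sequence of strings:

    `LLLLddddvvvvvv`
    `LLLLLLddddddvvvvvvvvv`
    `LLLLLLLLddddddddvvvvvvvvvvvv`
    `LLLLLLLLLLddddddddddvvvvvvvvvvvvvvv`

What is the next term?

LLLLLLLLLLLLddddddddddddvvvvvvvvvvvvvvvvvv

Each string has the form L^{2n} d^{2n} v^{3n}, where the shown terms are n = 2, 3, 4, 5.
At n = 6 the blocks have lengths 12, 12, 18.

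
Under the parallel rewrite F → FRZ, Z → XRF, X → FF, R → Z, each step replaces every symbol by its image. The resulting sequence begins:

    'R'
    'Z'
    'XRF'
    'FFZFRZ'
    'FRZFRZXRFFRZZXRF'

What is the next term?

FRZZXRFFRZZXRFFFZFRZFRZZXRFXRFFFZFRZ

φ(FRZFRZXRFFRZZXRF) expands symbol-by-symbol to FRZ Z XRF FRZ Z XRF FF Z FRZ FRZ Z XRF XRF FF Z FRZ; joining the 16 pieces gives the next term.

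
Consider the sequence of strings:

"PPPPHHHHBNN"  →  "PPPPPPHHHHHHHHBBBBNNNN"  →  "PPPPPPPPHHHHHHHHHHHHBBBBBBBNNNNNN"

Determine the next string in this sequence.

PPPPPPPPPPHHHHHHHHHHHHHHHHBBBBBBBBBBNNNNNNNN

Reading off run lengths: P runs 4, 6, 8; H runs 4, 8, 12; B runs 1, 4, 7; N runs 2, 4, 6 — each is linear in n (n = 1, 2, …).
At n = 4 the blocks have lengths 10, 16, 10, 8.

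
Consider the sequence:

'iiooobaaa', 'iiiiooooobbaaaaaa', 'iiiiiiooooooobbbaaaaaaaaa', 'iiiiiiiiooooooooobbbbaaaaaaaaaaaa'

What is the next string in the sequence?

Reading off run lengths: i runs 2, 4, 6, 8; o runs 3, 5, 7, 9; b runs 1, 2, 3, 4; a runs 3, 6, 9, 12 — each is linear in n (n = 1, 2, …).
Setting n = 5 gives 10, 11, 5, 15 characters in each block.

iiiiiiiiiiooooooooooobbbbbaaaaaaaaaaaaaaa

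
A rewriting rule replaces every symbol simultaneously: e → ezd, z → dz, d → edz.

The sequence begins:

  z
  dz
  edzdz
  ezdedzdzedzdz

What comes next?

Rewriting the 13 symbols of ezdedzdzedzdz one by one yields ezd dz edz ezd edz dz edz dz ezd edz dz edz dz; concatenated:

ezddzedzezdedzdzedzdzezdedzdzedzdz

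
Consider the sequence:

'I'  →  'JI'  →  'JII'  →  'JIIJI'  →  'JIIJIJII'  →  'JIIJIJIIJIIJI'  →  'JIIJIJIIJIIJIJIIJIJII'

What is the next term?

JIIJIJIIJIIJIJIIJIJIIJIIJIJIIJIIJI

From term 3 onward, concatenate the last term with the second-to-last: JI·I = JII, JII·JI = JIIJI, …
The next term joins JIIJIJIIJIIJIJIIJIJII and JIIJIJIIJIIJI.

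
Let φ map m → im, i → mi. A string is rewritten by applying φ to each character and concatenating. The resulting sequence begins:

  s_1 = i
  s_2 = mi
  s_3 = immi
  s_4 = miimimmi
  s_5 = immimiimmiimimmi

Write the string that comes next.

miimimmiimmimiimimmimiimmiimimmi

Applying the rule to each of the 16 symbols of immimiimmiimimmi gives the pieces mi im im mi im mi mi im im mi mi im mi im im mi, which concatenate to the answer.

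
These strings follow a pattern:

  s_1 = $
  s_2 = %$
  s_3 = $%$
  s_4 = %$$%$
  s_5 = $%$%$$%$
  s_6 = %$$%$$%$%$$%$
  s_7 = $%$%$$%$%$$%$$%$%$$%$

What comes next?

%$$%$$%$%$$%$$%$%$$%$%$$%$$%$%$$%$

Each term (from the third on) is the two preceding terms concatenated in order: term 3 = $·%$ = $%$.
So term 8 is %$$%$$%$%$$%$·$%$%$$%$%$$%$$%$%$$%$.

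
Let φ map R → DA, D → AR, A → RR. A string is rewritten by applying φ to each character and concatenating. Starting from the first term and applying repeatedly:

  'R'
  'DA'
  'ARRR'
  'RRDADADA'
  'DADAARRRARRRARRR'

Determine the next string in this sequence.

φ(DADAARRRARRRARRR) expands symbol-by-symbol to AR RR AR RR RR DA DA DA RR DA DA DA RR DA DA DA; joining the 16 pieces gives the next term.

ARRRARRRRRDADADARRDADADARRDADADA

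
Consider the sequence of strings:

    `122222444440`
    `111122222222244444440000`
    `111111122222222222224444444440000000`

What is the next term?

111111111122222222222222222444444444440000000000

The n-th term is 3n-2 1's then 4n+1 2's then 2n+3 4's then 3n-2 0's (n = 1, 2, …).
Setting n = 4 gives 10, 17, 11, 10 characters in each block.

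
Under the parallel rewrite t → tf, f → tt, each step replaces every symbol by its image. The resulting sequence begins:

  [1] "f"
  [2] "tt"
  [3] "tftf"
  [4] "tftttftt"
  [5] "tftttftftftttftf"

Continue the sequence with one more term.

Replace each of the 16 characters of tftttftftftttftf in place — tf tt tf tf tf tt tf tt tf tt tf tf tf tt tf tt — and concatenate.

tftttftftftttftttftttftftftttftt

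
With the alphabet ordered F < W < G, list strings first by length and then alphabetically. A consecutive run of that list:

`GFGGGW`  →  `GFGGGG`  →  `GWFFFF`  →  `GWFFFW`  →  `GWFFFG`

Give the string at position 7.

GWFFWW

Advancing 2 positions from GWFFFG through GWFFFG → GWFFWF reaches term 7.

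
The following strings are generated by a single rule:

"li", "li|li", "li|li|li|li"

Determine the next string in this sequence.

Each string is two copies of the previous one joined by '|'.
Doubling li|li|li|li with '|' between the halves:

li|li|li|li|li|li|li|li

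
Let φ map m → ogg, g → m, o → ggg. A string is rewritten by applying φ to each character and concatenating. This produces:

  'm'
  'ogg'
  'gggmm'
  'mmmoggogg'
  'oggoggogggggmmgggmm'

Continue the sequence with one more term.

Replace each of the 19 characters of oggoggogggggmmgggmm in place — ggg m m ggg m m ggg m m m m m ogg ogg m m m ogg ogg — and concatenate.

gggmmgggmmgggmmmmmoggoggmmmoggogg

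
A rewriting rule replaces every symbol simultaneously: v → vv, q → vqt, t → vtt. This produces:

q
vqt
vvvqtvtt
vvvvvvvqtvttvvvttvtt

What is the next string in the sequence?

vvvvvvvvvvvvvvvqtvttvvvttvttvvvvvvvttvttvvvttvtt

Applying the rule to each of the 20 symbols of vvvvvvvqtvttvvvttvtt gives the pieces vv vv vv vv vv vv vv vqt vtt vv vtt vtt vv vv vv vtt vtt vv vtt vtt, which concatenate to the answer.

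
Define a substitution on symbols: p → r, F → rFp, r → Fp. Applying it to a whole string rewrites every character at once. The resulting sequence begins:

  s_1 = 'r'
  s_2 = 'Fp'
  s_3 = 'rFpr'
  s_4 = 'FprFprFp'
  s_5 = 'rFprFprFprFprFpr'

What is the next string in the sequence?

FprFprFprFprFprFprFprFprFprFprFp

Applying the rule to each of the 16 symbols of rFprFprFprFprFpr gives the pieces Fp rFp r Fp rFp r Fp rFp r Fp rFp r Fp rFp r Fp, which concatenate to the answer.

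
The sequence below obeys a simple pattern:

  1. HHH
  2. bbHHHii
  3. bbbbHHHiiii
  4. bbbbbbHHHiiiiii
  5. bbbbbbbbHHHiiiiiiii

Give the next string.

Every step adds bb to the front and ii to the end of the previous string.
One more step from bbbbbbbbHHHiiiiiiii gives the answer.

bbbbbbbbbbHHHiiiiiiiiii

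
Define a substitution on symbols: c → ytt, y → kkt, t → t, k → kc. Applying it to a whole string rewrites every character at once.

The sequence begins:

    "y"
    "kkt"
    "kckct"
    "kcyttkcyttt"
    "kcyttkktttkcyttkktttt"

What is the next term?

Replace each of the 21 characters of kcyttkktttkcyttkktttt in place — kc ytt kkt t t kc kc t t t kc ytt kkt t t kc kc t t t t — and concatenate.

kcyttkktttkckctttkcyttkktttkckctttt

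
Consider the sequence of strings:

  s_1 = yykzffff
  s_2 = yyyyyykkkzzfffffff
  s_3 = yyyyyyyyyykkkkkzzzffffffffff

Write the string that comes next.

yyyyyyyyyyyyyykkkkkkkzzzzfffffffffffff

Each string has the form y^{4n-2} k^{2n-1} z^{n} f^{3n+1} (n = 1, 2, …).
For the next term, n = 4, so the run lengths are 14, 7, 4, 13.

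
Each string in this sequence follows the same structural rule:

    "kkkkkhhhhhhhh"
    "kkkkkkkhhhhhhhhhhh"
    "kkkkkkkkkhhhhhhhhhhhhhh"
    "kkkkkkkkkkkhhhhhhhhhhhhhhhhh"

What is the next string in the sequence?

kkkkkkkkkkkkkhhhhhhhhhhhhhhhhhhhh

Each string has the form k^{2n+1} h^{3n+2}, where the shown terms are n = 2, 3, 4, 5.
Setting n = 6 gives 13, 20 characters in each block.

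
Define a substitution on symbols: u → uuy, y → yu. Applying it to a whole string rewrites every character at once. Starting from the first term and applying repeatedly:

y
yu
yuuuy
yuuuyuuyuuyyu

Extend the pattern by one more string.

Applying the rule to each of the 13 symbols of yuuuyuuyuuyyu gives the pieces yu uuy uuy uuy yu uuy uuy yu uuy uuy yu yu uuy, which concatenate to the answer.

yuuuyuuyuuyyuuuyuuyyuuuyuuyyuyuuuy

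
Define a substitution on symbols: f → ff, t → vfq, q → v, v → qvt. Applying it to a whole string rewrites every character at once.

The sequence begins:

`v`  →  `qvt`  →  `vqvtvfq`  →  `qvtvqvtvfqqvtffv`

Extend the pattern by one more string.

Rewriting the 16 symbols of qvtvqvtvfqqvtffv one by one yields v qvt vfq qvt v qvt vfq qvt ff v v qvt vfq ff ff qvt; concatenated:

vqvtvfqqvtvqvtvfqqvtffvvqvtvfqffffqvt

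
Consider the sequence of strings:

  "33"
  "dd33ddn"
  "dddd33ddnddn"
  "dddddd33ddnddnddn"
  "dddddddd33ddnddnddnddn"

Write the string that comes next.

dddddddddd33ddnddnddnddnddn

Every step adds dd to the front and ddn to the end of the previous string.
One more step from dddddddd33ddnddnddnddn gives the answer.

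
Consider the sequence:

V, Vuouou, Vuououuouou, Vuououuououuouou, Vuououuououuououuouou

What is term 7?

Vuououuououuououuououuououuouou

Every step adds uouou to the end: s(k+1) = s(k)·uouou.
From Vuououuououuououuouou, 2 further steps: Vuououuououuououuouou → Vuououuououuououuououuouou → (answer).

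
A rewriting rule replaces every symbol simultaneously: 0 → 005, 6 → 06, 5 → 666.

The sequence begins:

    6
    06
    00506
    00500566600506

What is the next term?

Applying the rule to each of the 14 symbols of 00500566600506 gives the pieces 005 005 666 005 005 666 06 06 06 005 005 666 005 06, which concatenate to the answer.

00500566600500566606060600500566600506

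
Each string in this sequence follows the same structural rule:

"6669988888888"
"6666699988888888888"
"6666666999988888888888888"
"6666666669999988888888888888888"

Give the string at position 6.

Reading off run lengths: 6 runs 3, 5, 7, 9; 9 runs 2, 3, 4, 5; 8 runs 8, 11, 14, 17 — each is linear in n, where the shown terms are n = 2, 3, 4, 5.
Setting n = 7 gives 13, 7, 23 characters in each block.

6666666666666999999988888888888888888888888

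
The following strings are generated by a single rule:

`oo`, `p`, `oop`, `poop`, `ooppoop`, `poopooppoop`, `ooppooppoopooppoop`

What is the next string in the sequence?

This is a Fibonacci-style word recurrence s(k) = s(k−2)·s(k−1): e.g. oo·p = oop.
So term 8 is poopooppoop·ooppooppoopooppoop.

poopooppoopooppooppoopooppoop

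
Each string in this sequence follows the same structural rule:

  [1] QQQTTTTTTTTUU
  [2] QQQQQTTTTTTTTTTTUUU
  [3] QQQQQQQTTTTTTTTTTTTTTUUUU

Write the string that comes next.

Each string has the form Q^{2n-1} T^{3n+2} U^{n}, where the shown terms are n = 2, 3, 4.
Setting n = 5 gives 9, 17, 5 characters in each block.

QQQQQQQQQTTTTTTTTTTTTTTTTTUUUUU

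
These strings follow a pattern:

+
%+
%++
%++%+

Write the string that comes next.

Each term (from the third on) is the previous term followed by the one before it: term 3 = %+·+ = %++.
So term 5 is %++%+·%++.

%++%+%++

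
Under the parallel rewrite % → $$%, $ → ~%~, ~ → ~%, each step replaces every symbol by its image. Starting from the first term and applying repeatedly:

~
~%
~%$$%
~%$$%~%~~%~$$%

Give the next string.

~%$$%~%~~%~$$%~%$$%~%~%$$%~%~%~~%~$$%

Replace each of the 14 characters of ~%$$%~%~~%~$$% in place — ~% $$% ~%~ ~%~ $$% ~% $$% ~% ~% $$% ~% ~%~ ~%~ $$% — and concatenate.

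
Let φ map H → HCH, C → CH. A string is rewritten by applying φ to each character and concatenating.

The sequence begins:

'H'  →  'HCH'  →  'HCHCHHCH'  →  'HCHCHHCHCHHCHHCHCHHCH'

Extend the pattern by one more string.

φ(HCHCHHCHCHHCHHCHCHHCH) expands symbol-by-symbol to HCH CH HCH CH HCH HCH CH HCH CH HCH HCH CH HCH HCH CH HCH CH HCH HCH CH HCH; joining the 21 pieces gives the next term.

HCHCHHCHCHHCHHCHCHHCHCHHCHHCHCHHCHHCHCHHCHCHHCHHCHCHHCH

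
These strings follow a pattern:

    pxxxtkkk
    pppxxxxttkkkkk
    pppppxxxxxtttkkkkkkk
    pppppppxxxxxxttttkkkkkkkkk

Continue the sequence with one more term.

Term n consists of 2n-1 p's, followed by n+2 x's, followed by n t's, followed by 2n+1 k's (n = 1, 2, …).
Setting n = 5 gives 9, 7, 5, 11 characters in each block.

pppppppppxxxxxxxtttttkkkkkkkkkkk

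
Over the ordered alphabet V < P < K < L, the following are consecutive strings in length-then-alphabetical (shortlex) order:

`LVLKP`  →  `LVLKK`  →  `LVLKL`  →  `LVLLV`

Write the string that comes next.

LVLLP

The successor of LVLLV increments the rightmost position that isn't already L and resets every position after it to V.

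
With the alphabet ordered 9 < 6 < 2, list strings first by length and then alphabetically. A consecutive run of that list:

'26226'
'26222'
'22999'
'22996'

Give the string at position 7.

Continuing the enumeration 3 steps past 22996: 22996 → 22992 → 22969 → (answer).

22966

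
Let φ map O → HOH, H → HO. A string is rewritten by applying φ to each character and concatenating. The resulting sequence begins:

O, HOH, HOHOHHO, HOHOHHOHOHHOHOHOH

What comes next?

φ(HOHOHHOHOHHOHOHOH) expands symbol-by-symbol to HO HOH HO HOH HO HO HOH HO HOH HO HO HOH HO HOH HO HOH HO; joining the 17 pieces gives the next term.

HOHOHHOHOHHOHOHOHHOHOHHOHOHOHHOHOHHOHOHHO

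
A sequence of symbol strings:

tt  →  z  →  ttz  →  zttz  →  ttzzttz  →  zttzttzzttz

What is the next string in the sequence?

ttzzttzzttzttzzttz

Each term (from the third on) is the two preceding terms concatenated in order: term 3 = tt·z = ttz.
So term 7 is ttzzttz·zttzttzzttz.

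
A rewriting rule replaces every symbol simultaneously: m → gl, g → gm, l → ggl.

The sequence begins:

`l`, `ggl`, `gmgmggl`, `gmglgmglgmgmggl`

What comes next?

Replace each of the 15 characters of gmglgmglgmgmggl in place — gm gl gm ggl gm gl gm ggl gm gl gm gl gm gm ggl — and concatenate.

gmglgmgglgmglgmgglgmglgmglgmgmggl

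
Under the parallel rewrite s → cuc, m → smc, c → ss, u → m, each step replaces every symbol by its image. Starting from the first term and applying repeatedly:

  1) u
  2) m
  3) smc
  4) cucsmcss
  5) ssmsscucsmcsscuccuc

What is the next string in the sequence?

cuccucsmccuccucssmsscucsmcsscuccucssmssssmss

Applying the rule to each of the 19 symbols of ssmsscucsmcsscuccuc gives the pieces cuc cuc smc cuc cuc ss m ss cuc smc ss cuc cuc ss m ss ss m ss, which concatenate to the answer.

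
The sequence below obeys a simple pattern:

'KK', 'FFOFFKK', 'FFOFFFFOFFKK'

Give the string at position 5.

Every step adds FFOFF at the front: s(k+1) = FFOFF·s(k).
From FFOFFFFOFFKK, 2 further steps: FFOFFFFOFFKK → FFOFFFFOFFFFOFFKK → (answer).

FFOFFFFOFFFFOFFFFOFFKK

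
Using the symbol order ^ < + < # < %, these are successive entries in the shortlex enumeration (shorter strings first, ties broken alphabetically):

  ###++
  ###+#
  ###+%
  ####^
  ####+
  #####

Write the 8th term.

Continuing the enumeration 2 steps past #####: ##### → ####% → (answer).

###%^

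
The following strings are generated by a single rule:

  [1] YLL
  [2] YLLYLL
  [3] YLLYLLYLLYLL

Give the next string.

YLLYLLYLLYLLYLLYLLYLLYLL

s(k+1) = s(k)·s(k) — each term doubles the last.
One more doubling of YLLYLLYLLYLL gives the answer.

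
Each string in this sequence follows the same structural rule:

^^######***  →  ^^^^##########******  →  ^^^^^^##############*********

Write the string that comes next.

^^^^^^^^##################************

The n-th term is 2n ^'s then 4n+2 #'s then 3n *'s (n = 1, 2, …).
For the next term, n = 4, so the run lengths are 8, 18, 12.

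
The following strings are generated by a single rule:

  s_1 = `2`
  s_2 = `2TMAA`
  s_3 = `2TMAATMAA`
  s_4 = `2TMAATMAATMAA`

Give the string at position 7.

Every step adds TMAA to the end: s(k+1) = s(k)·TMAA.
From 2TMAATMAATMAA, 3 further steps: 2TMAATMAATMAA → 2TMAATMAATMAATMAA → 2TMAATMAATMAATMAATMAA → (answer).

2TMAATMAATMAATMAATMAATMAA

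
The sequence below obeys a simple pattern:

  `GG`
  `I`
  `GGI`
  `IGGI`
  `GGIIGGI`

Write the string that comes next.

IGGIGGIIGGI

Each term (from the third on) is the two preceding terms concatenated in order: term 3 = GG·I = GGI.
Continuing: IGGI · GGIIGGI gives term 6.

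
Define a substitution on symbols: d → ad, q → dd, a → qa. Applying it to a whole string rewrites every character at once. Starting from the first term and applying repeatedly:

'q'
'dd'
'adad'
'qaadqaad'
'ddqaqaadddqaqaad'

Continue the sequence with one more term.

adadddqaddqaqaadadadddqaddqaqaad

Replace each of the 16 characters of ddqaqaadddqaqaad in place — ad ad dd qa dd qa qa ad ad ad dd qa dd qa qa ad — and concatenate.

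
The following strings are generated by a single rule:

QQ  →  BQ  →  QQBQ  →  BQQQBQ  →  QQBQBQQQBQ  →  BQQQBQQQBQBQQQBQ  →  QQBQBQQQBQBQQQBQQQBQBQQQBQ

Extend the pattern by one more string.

BQQQBQQQBQBQQQBQQQBQBQQQBQBQQQBQQQBQBQQQBQ

Each term (from the third on) is the two preceding terms concatenated in order: term 3 = QQ·BQ = QQBQ.
So term 8 is BQQQBQQQBQBQQQBQ·QQBQBQQQBQBQQQBQQQBQBQQQBQ.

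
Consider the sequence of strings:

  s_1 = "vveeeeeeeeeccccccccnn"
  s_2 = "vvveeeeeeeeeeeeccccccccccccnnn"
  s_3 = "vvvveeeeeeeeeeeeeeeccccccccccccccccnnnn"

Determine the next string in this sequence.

vvvvveeeeeeeeeeeeeeeeeeccccccccccccccccccccnnnnn

Each string has the form v^{n} e^{3n+3} c^{4n} n^{n}, where the shown terms are n = 2, 3, 4.
For the next term, n = 5, so the run lengths are 5, 18, 20, 5.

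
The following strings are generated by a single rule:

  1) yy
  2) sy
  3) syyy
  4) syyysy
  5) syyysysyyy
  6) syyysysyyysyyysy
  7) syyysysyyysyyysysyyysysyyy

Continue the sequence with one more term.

From term 3 onward, concatenate the last term with the second-to-last: sy·yy = syyy, syyy·sy = syyysy, …
So term 8 is syyysysyyysyyysysyyysysyyy·syyysysyyysyyysy.

syyysysyyysyyysysyyysysyyysyyysysyyysyyysy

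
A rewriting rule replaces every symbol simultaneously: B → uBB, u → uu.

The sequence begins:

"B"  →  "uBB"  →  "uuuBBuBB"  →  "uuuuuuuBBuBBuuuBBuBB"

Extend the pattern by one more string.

uuuuuuuuuuuuuuuBBuBBuuuBBuBBuuuuuuuBBuBBuuuBBuBB

Applying the rule to each of the 20 symbols of uuuuuuuBBuBBuuuBBuBB gives the pieces uu uu uu uu uu uu uu uBB uBB uu uBB uBB uu uu uu uBB uBB uu uBB uBB, which concatenate to the answer.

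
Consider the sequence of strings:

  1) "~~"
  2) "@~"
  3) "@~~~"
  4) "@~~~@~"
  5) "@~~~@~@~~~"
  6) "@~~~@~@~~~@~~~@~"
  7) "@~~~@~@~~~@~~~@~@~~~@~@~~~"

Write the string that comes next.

Each term (from the third on) is the previous term followed by the one before it: term 3 = @~·~~ = @~~~.
Continuing: @~~~@~@~~~@~~~@~@~~~@~@~~~ · @~~~@~@~~~@~~~@~ gives term 8.

@~~~@~@~~~@~~~@~@~~~@~@~~~@~~~@~@~~~@~~~@~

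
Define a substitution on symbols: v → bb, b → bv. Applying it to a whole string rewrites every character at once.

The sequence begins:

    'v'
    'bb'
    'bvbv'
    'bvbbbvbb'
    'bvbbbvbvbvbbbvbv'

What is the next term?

bvbbbvbvbvbbbvbbbvbbbvbvbvbbbvbb

Applying the rule to each of the 16 symbols of bvbbbvbvbvbbbvbv gives the pieces bv bb bv bv bv bb bv bb bv bb bv bv bv bb bv bb, which concatenate to the answer.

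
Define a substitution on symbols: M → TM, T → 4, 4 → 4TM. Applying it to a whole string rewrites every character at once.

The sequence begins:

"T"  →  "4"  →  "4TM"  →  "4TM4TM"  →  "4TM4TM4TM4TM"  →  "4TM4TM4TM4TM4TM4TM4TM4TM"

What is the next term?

Replace each of the 24 characters of 4TM4TM4TM4TM4TM4TM4TM4TM in place — 4TM 4 TM 4TM 4 TM 4TM 4 TM 4TM 4 TM 4TM 4 TM 4TM 4 TM 4TM 4 TM 4TM 4 TM — and concatenate.

4TM4TM4TM4TM4TM4TM4TM4TM4TM4TM4TM4TM4TM4TM4TM4TM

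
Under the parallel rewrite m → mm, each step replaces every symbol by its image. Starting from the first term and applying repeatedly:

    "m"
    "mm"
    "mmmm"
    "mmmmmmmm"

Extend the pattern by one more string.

mmmmmmmmmmmmmmmm

Apply φ to mmmmmmmm symbol by symbol: m→mm, m→mm, m→mm, m→mm, m→mm, m→mm, m→mm, m→mm; joined: mm mm mm mm mm mm mm mm.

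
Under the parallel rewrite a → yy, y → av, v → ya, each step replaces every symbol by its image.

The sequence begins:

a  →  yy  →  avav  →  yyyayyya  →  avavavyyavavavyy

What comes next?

yyyayyyayyyaavavyyyayyyayyyaavav

Applying the rule to each of the 16 symbols of avavavyyavavavyy gives the pieces yy ya yy ya yy ya av av yy ya yy ya yy ya av av, which concatenate to the answer.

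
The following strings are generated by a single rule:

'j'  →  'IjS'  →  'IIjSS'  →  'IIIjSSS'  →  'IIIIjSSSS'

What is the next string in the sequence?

IIIIIjSSSSS

Each term wraps the previous one in I on the left and S on the right.
One more step from IIIIjSSSS gives the answer.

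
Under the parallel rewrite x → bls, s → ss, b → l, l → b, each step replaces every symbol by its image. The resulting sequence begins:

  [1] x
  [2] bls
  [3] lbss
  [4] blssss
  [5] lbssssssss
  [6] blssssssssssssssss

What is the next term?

φ(blssssssssssssssss) expands symbol-by-symbol to l b ss ss ss ss ss ss ss ss ss ss ss ss ss ss ss ss; joining the 18 pieces gives the next term.

lbssssssssssssssssssssssssssssssss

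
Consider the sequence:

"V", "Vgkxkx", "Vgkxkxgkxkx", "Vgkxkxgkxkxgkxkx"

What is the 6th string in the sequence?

Every step adds gkxkx to the end: s(k+1) = s(k)·gkxkx.
From Vgkxkxgkxkxgkxkx, 2 further steps: Vgkxkxgkxkxgkxkx → Vgkxkxgkxkxgkxkxgkxkx → (answer).

Vgkxkxgkxkxgkxkxgkxkxgkxkx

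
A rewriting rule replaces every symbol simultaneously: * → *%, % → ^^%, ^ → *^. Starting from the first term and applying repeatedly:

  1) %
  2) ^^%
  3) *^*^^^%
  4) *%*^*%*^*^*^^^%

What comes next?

*%^^%*%*^*%^^%*%*^*%*^*%*^*^*^^^%

φ(*%*^*%*^*^*^^^%) expands symbol-by-symbol to *% ^^% *% *^ *% ^^% *% *^ *% *^ *% *^ *^ *^ ^^%; joining the 15 pieces gives the next term.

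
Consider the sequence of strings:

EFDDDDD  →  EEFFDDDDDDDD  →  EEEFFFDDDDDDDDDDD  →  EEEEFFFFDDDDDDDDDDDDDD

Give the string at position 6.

Reading off run lengths: E runs 1, 2, 3, 4; F runs 1, 2, 3, 4; D runs 5, 8, 11, 14 — each is linear in n (n = 1, 2, …).
At n = 6 the blocks have lengths 6, 6, 20.

EEEEEEFFFFFFDDDDDDDDDDDDDDDDDDDD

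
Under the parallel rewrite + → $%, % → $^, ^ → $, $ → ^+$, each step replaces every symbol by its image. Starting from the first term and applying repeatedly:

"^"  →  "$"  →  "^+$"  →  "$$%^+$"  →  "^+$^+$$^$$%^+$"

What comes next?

Rewriting the 14 symbols of ^+$^+$$^$$%^+$ one by one yields $ $% ^+$ $ $% ^+$ ^+$ $ ^+$ ^+$ $^ $ $% ^+$; concatenated:

$$%^+$$$%^+$^+$$^+$^+$$^$$%^+$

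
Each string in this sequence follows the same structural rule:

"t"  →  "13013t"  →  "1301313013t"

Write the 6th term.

1301313013130131301313013t

Each term is the previous one with 13013 prepended.
From 1301313013t, 3 further steps: 1301313013t → 130131301313013t → 13013130131301313013t → (answer).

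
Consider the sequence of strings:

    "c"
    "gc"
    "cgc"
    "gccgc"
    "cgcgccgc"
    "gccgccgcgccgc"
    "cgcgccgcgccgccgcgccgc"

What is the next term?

This is a Fibonacci-style word recurrence s(k) = s(k−2)·s(k−1): e.g. c·gc = cgc.
The next term joins gccgccgcgccgc and cgcgccgcgccgccgcgccgc.

gccgccgcgccgccgcgccgcgccgccgcgccgc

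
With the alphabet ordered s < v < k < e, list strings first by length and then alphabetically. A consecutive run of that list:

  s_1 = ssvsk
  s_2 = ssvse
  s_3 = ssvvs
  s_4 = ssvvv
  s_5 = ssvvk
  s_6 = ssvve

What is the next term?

ssvks

The successor of ssvve increments the rightmost position that isn't already e and resets every position after it to s.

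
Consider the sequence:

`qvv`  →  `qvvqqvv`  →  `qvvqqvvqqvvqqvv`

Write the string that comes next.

qvvqqvvqqvvqqvvqqvvqqvvqqvvqqvv

Each string is two copies of the previous one joined by 'q'.
So the next term is two copies of qvvqqvvqqvvqqvv with 'q' between the halves.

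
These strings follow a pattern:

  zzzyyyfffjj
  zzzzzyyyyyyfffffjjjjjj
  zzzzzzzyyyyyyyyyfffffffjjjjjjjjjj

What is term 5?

The n-th term is 2n+1 z's then 3n y's then 2n+1 f's then 4n-2 j's (n = 1, 2, …).
At n = 5 the blocks have lengths 11, 15, 11, 18.

zzzzzzzzzzzyyyyyyyyyyyyyyyfffffffffffjjjjjjjjjjjjjjjjjj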